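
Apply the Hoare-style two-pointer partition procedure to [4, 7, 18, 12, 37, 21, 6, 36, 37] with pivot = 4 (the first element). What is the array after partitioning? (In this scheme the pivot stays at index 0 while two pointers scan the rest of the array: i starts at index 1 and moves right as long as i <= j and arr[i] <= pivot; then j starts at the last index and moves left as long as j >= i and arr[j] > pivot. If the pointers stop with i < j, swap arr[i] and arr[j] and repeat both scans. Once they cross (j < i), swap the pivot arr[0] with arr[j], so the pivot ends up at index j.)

Hoare-style two-pointer partition with pivot = 4:

Initial array: [4, 7, 18, 12, 37, 21, 6, 36, 37]

Pointers start at i = 1, j = 8.
i ends at 1, j ends at 0: the pointers have crossed (j < i), so scanning stops.

j = 0, so swapping arr[0] with arr[j] leaves the pivot at position 0: [4, 7, 18, 12, 37, 21, 6, 36, 37]
Pivot position: 0

After partitioning with pivot 4, the array becomes [4, 7, 18, 12, 37, 21, 6, 36, 37]. The pivot is placed at index 0. All elements to the left of the pivot are <= 4, and all elements to the right are > 4.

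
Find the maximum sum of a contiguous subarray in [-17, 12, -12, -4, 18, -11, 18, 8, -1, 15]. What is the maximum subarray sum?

Using Kadane's algorithm on [-17, 12, -12, -4, 18, -11, 18, 8, -1, 15]:

Scanning through the array:
Position 1 (value 12): max_ending_here = 12, max_so_far = 12
Position 2 (value -12): max_ending_here = 0, max_so_far = 12
Position 3 (value -4): max_ending_here = -4, max_so_far = 12
Position 4 (value 18): max_ending_here = 18, max_so_far = 18
Position 5 (value -11): max_ending_here = 7, max_so_far = 18
Position 6 (value 18): max_ending_here = 25, max_so_far = 25
Position 7 (value 8): max_ending_here = 33, max_so_far = 33
Position 8 (value -1): max_ending_here = 32, max_so_far = 33
Position 9 (value 15): max_ending_here = 47, max_so_far = 47

Maximum subarray: [18, -11, 18, 8, -1, 15]
Maximum sum: 47

The maximum subarray is [18, -11, 18, 8, -1, 15] with sum 47. This subarray runs from index 4 to index 9.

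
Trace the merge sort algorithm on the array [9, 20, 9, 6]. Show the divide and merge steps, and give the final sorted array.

Merge sort trace:

Split: [9, 20, 9, 6] -> [9, 20] and [9, 6]
  Split: [9, 20] -> [9] and [20]
  Merge: [9] + [20] -> [9, 20]
  Split: [9, 6] -> [9] and [6]
  Merge: [9] + [6] -> [6, 9]
Merge: [9, 20] + [6, 9] -> [6, 9, 9, 20]

Final sorted array: [6, 9, 9, 20]

The merge sort proceeds by recursively splitting the array and merging sorted halves.
After all merges, the sorted array is [6, 9, 9, 20].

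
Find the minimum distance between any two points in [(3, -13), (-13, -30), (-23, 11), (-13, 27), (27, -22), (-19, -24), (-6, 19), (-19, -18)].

Computing all pairwise distances among 8 points:

d((3, -13), (-13, -30)) = 23.3452
d((3, -13), (-23, 11)) = 35.3836
d((3, -13), (-13, 27)) = 43.0813
d((3, -13), (27, -22)) = 25.632
d((3, -13), (-19, -24)) = 24.5967
d((3, -13), (-6, 19)) = 33.2415
d((3, -13), (-19, -18)) = 22.561
d((-13, -30), (-23, 11)) = 42.2019
d((-13, -30), (-13, 27)) = 57.0
d((-13, -30), (27, -22)) = 40.7922
d((-13, -30), (-19, -24)) = 8.4853
d((-13, -30), (-6, 19)) = 49.4975
d((-13, -30), (-19, -18)) = 13.4164
d((-23, 11), (-13, 27)) = 18.868
d((-23, 11), (27, -22)) = 59.9083
d((-23, 11), (-19, -24)) = 35.2278
d((-23, 11), (-6, 19)) = 18.7883
d((-23, 11), (-19, -18)) = 29.2746
d((-13, 27), (27, -22)) = 63.2535
d((-13, 27), (-19, -24)) = 51.3517
d((-13, 27), (-6, 19)) = 10.6301
d((-13, 27), (-19, -18)) = 45.3982
d((27, -22), (-19, -24)) = 46.0435
d((27, -22), (-6, 19)) = 52.6308
d((27, -22), (-19, -18)) = 46.1736
d((-19, -24), (-6, 19)) = 44.9222
d((-19, -24), (-19, -18)) = 6.0 <-- minimum
d((-6, 19), (-19, -18)) = 39.2173

Closest pair: (-19, -24) and (-19, -18) with distance 6.0

The closest pair is (-19, -24) and (-19, -18) with Euclidean distance 6.0. For 8 points, brute-force pairwise comparison is shown above. For large n, the divide-and-conquer algorithm (sort by x, recurse on halves, check the dividing strip) achieves O(n log n).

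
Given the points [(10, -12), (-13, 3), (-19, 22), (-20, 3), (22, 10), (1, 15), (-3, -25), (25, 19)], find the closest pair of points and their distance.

Computing all pairwise distances among 8 points:

d((10, -12), (-13, 3)) = 27.4591
d((10, -12), (-19, 22)) = 44.6878
d((10, -12), (-20, 3)) = 33.541
d((10, -12), (22, 10)) = 25.0599
d((10, -12), (1, 15)) = 28.4605
d((10, -12), (-3, -25)) = 18.3848
d((10, -12), (25, 19)) = 34.4384
d((-13, 3), (-19, 22)) = 19.9249
d((-13, 3), (-20, 3)) = 7.0 <-- minimum
d((-13, 3), (22, 10)) = 35.6931
d((-13, 3), (1, 15)) = 18.4391
d((-13, 3), (-3, -25)) = 29.7321
d((-13, 3), (25, 19)) = 41.2311
d((-19, 22), (-20, 3)) = 19.0263
d((-19, 22), (22, 10)) = 42.72
d((-19, 22), (1, 15)) = 21.1896
d((-19, 22), (-3, -25)) = 49.6488
d((-19, 22), (25, 19)) = 44.1022
d((-20, 3), (22, 10)) = 42.5793
d((-20, 3), (1, 15)) = 24.1868
d((-20, 3), (-3, -25)) = 32.7567
d((-20, 3), (25, 19)) = 47.7598
d((22, 10), (1, 15)) = 21.587
d((22, 10), (-3, -25)) = 43.0116
d((22, 10), (25, 19)) = 9.4868
d((1, 15), (-3, -25)) = 40.1995
d((1, 15), (25, 19)) = 24.3311
d((-3, -25), (25, 19)) = 52.1536

Closest pair: (-13, 3) and (-20, 3) with distance 7.0

The closest pair is (-13, 3) and (-20, 3) with Euclidean distance 7.0. For 8 points, brute-force pairwise comparison is shown above. For large n, the divide-and-conquer algorithm (sort by x, recurse on halves, check the dividing strip) achieves O(n log n).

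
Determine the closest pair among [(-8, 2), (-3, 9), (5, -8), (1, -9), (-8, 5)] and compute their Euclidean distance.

Computing all pairwise distances among 5 points:

d((-8, 2), (-3, 9)) = 8.6023
d((-8, 2), (5, -8)) = 16.4012
d((-8, 2), (1, -9)) = 14.2127
d((-8, 2), (-8, 5)) = 3.0 <-- minimum
d((-3, 9), (5, -8)) = 18.7883
d((-3, 9), (1, -9)) = 18.4391
d((-3, 9), (-8, 5)) = 6.4031
d((5, -8), (1, -9)) = 4.1231
d((5, -8), (-8, 5)) = 18.3848
d((1, -9), (-8, 5)) = 16.6433

Closest pair: (-8, 2) and (-8, 5) with distance 3.0

The closest pair is (-8, 2) and (-8, 5) with Euclidean distance 3.0. For 5 points, brute-force pairwise comparison is shown above. For large n, the divide-and-conquer algorithm (sort by x, recurse on halves, check the dividing strip) achieves O(n log n).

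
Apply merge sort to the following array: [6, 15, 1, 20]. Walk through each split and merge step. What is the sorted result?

Merge sort trace:

Split: [6, 15, 1, 20] -> [6, 15] and [1, 20]
  Split: [6, 15] -> [6] and [15]
  Merge: [6] + [15] -> [6, 15]
  Split: [1, 20] -> [1] and [20]
  Merge: [1] + [20] -> [1, 20]
Merge: [6, 15] + [1, 20] -> [1, 6, 15, 20]

Final sorted array: [1, 6, 15, 20]

The merge sort proceeds by recursively splitting the array and merging sorted halves.
After all merges, the sorted array is [1, 6, 15, 20].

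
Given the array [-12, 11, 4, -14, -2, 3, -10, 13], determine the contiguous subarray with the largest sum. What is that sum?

Using Kadane's algorithm on [-12, 11, 4, -14, -2, 3, -10, 13]:

Scanning through the array:
Position 1 (value 11): max_ending_here = 11, max_so_far = 11
Position 2 (value 4): max_ending_here = 15, max_so_far = 15
Position 3 (value -14): max_ending_here = 1, max_so_far = 15
Position 4 (value -2): max_ending_here = -1, max_so_far = 15
Position 5 (value 3): max_ending_here = 3, max_so_far = 15
Position 6 (value -10): max_ending_here = -7, max_so_far = 15
Position 7 (value 13): max_ending_here = 13, max_so_far = 15

Maximum subarray: [11, 4]
Maximum sum: 15

The maximum subarray is [11, 4] with sum 15. This subarray runs from index 1 to index 2.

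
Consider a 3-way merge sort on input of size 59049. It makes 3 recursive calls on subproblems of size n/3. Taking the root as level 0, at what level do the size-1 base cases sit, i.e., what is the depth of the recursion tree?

For divide and conquer with division factor 3:

Problem sizes at each level:
Level 0: 59049
Level 1: 19683
Level 2: 6561
Level 3: 2187
Level 4: 729
Level 5: 243
Level 6: 81
Level 7: 27
Level 8: 9
Level 9: 3
Level 10: 1

The root is level 0 and the size-1 base case is level 10 (the tree spans levels 0 through 10, i.e. 11 levels counting the root), so the depth is the number of divisions: log_3(59049) = 10

The recursion tree depth is log_3(59049) = 10. At each level, the problem size is divided by 3, so it takes 10 divisions to reduce to a base case of size 1. The algorithm makes 3 recursive calls at each level.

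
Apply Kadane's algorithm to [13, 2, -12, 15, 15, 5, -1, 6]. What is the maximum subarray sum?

Using Kadane's algorithm on [13, 2, -12, 15, 15, 5, -1, 6]:

Scanning through the array:
Position 1 (value 2): max_ending_here = 15, max_so_far = 15
Position 2 (value -12): max_ending_here = 3, max_so_far = 15
Position 3 (value 15): max_ending_here = 18, max_so_far = 18
Position 4 (value 15): max_ending_here = 33, max_so_far = 33
Position 5 (value 5): max_ending_here = 38, max_so_far = 38
Position 6 (value -1): max_ending_here = 37, max_so_far = 38
Position 7 (value 6): max_ending_here = 43, max_so_far = 43

Maximum subarray: [13, 2, -12, 15, 15, 5, -1, 6]
Maximum sum: 43

The maximum subarray is [13, 2, -12, 15, 15, 5, -1, 6] with sum 43. This subarray runs from index 0 to index 7.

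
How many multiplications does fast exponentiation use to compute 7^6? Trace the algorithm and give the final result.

Computing 7^6 by squaring (build up from 7^1; each line after the first costs one multiplication):

7^1 = 7
7^2 = (7^1)^2 = 7^2 = 49
7^3 = 7 * 7^2 = 7 * 49 = 343
7^6 = (7^3)^2 = 343^2 = 117649

Result: 117649
Multiplications needed: 3 (3 lines after 7^1)

7^6 = 117649. Using exponentiation by squaring, this requires 3 multiplications. The key idea: if the exponent is even, square the half-power; if odd, multiply by the base once.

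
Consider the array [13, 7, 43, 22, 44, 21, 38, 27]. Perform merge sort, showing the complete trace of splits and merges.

Merge sort trace:

Split: [13, 7, 43, 22, 44, 21, 38, 27] -> [13, 7, 43, 22] and [44, 21, 38, 27]
  Split: [13, 7, 43, 22] -> [13, 7] and [43, 22]
    Split: [13, 7] -> [13] and [7]
    Merge: [13] + [7] -> [7, 13]
    Split: [43, 22] -> [43] and [22]
    Merge: [43] + [22] -> [22, 43]
  Merge: [7, 13] + [22, 43] -> [7, 13, 22, 43]
  Split: [44, 21, 38, 27] -> [44, 21] and [38, 27]
    Split: [44, 21] -> [44] and [21]
    Merge: [44] + [21] -> [21, 44]
    Split: [38, 27] -> [38] and [27]
    Merge: [38] + [27] -> [27, 38]
  Merge: [21, 44] + [27, 38] -> [21, 27, 38, 44]
Merge: [7, 13, 22, 43] + [21, 27, 38, 44] -> [7, 13, 21, 22, 27, 38, 43, 44]

Final sorted array: [7, 13, 21, 22, 27, 38, 43, 44]

The merge sort proceeds by recursively splitting the array and merging sorted halves.
After all merges, the sorted array is [7, 13, 21, 22, 27, 38, 43, 44].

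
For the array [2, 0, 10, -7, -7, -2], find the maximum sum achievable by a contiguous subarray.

Using Kadane's algorithm on [2, 0, 10, -7, -7, -2]:

Scanning through the array:
Position 1 (value 0): max_ending_here = 2, max_so_far = 2
Position 2 (value 10): max_ending_here = 12, max_so_far = 12
Position 3 (value -7): max_ending_here = 5, max_so_far = 12
Position 4 (value -7): max_ending_here = -2, max_so_far = 12
Position 5 (value -2): max_ending_here = -2, max_so_far = 12

Maximum subarray: [2, 0, 10]
Maximum sum: 12

The maximum subarray is [2, 0, 10] with sum 12. This subarray runs from index 0 to index 2.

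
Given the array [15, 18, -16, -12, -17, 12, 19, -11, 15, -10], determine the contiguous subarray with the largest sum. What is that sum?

Using Kadane's algorithm on [15, 18, -16, -12, -17, 12, 19, -11, 15, -10]:

Scanning through the array:
Position 1 (value 18): max_ending_here = 33, max_so_far = 33
Position 2 (value -16): max_ending_here = 17, max_so_far = 33
Position 3 (value -12): max_ending_here = 5, max_so_far = 33
Position 4 (value -17): max_ending_here = -12, max_so_far = 33
Position 5 (value 12): max_ending_here = 12, max_so_far = 33
Position 6 (value 19): max_ending_here = 31, max_so_far = 33
Position 7 (value -11): max_ending_here = 20, max_so_far = 33
Position 8 (value 15): max_ending_here = 35, max_so_far = 35
Position 9 (value -10): max_ending_here = 25, max_so_far = 35

Maximum subarray: [12, 19, -11, 15]
Maximum sum: 35

The maximum subarray is [12, 19, -11, 15] with sum 35. This subarray runs from index 5 to index 8.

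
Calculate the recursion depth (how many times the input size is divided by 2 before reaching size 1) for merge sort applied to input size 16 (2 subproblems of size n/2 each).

For divide and conquer with division factor 2:

Problem sizes at each level:
Level 0: 16
Level 1: 8
Level 2: 4
Level 3: 2
Level 4: 1

The root is level 0 and the size-1 base case is level 4 (the tree spans levels 0 through 4, i.e. 5 levels counting the root), so the depth is the number of divisions: log_2(16) = 4

The recursion tree depth is log_2(16) = 4. At each level, the problem size is divided by 2, so it takes 4 divisions to reduce to a base case of size 1. The algorithm makes 2 recursive calls at each level.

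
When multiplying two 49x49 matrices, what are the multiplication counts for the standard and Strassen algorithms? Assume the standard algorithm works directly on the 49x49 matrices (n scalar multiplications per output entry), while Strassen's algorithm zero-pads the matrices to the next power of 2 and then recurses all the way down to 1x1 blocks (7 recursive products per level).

Matrix multiplication for 49x49 matrices:

Strassen's algorithm requires power-of-2 dimensions. Pad 49x49 to 64x64 (next power of 2).

Standard algorithm: 49^3 = 117649 multiplications
Strassen's algorithm: 7^(log2(64)) = 7^6 = 117649 multiplications
Savings: 117649 - 117649 = 0 multiplications

Standard: 117649 multiplications (49^3). Strassen: 117649 multiplications (7^6, after padding to 64x64). Strassen reduces 8 recursive multiplications to 7 at each level.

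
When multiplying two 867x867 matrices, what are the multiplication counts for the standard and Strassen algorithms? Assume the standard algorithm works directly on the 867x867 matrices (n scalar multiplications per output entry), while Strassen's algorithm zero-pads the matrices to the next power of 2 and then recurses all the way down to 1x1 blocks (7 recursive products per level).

Matrix multiplication for 867x867 matrices:

Strassen's algorithm requires power-of-2 dimensions. Pad 867x867 to 1024x1024 (next power of 2).

Standard algorithm: 867^3 = 651714363 multiplications
Strassen's algorithm: 7^(log2(1024)) = 7^10 = 282475249 multiplications
Savings: 651714363 - 282475249 = 369239114 multiplications

Standard: 651714363 multiplications (867^3). Strassen: 282475249 multiplications (7^10, after padding to 1024x1024). Strassen reduces 8 recursive multiplications to 7 at each level.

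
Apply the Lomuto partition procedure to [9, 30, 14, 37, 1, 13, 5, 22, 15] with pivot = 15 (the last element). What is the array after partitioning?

Lomuto partition with pivot = 15:

Initial array: [9, 30, 14, 37, 1, 13, 5, 22, 15]

arr[0]=9 <= 15: swap with position 0, array becomes [9, 30, 14, 37, 1, 13, 5, 22, 15]
arr[1]=30 > 15: no swap
arr[2]=14 <= 15: swap with position 1, array becomes [9, 14, 30, 37, 1, 13, 5, 22, 15]
arr[3]=37 > 15: no swap
arr[4]=1 <= 15: swap with position 2, array becomes [9, 14, 1, 37, 30, 13, 5, 22, 15]
arr[5]=13 <= 15: swap with position 3, array becomes [9, 14, 1, 13, 30, 37, 5, 22, 15]
arr[6]=5 <= 15: swap with position 4, array becomes [9, 14, 1, 13, 5, 37, 30, 22, 15]
arr[7]=22 > 15: no swap

Place pivot at position 5: [9, 14, 1, 13, 5, 15, 30, 22, 37]
Pivot position: 5

After partitioning with pivot 15, the array becomes [9, 14, 1, 13, 5, 15, 30, 22, 37]. The pivot is placed at index 5. All elements to the left of the pivot are <= 15, and all elements to the right are > 15.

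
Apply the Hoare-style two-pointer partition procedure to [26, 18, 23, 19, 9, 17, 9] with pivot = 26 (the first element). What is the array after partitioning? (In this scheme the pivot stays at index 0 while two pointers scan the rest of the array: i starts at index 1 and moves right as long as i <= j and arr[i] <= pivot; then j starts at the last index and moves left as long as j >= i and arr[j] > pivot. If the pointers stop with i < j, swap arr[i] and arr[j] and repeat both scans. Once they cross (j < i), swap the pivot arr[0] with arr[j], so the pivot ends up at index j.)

Hoare-style two-pointer partition with pivot = 26:

Initial array: [26, 18, 23, 19, 9, 17, 9]

Pointers start at i = 1, j = 6.
i ends at 7, j ends at 6: the pointers have crossed (j < i), so scanning stops.

Swap pivot arr[0] with arr[6] to place pivot at position 6: [9, 18, 23, 19, 9, 17, 26]
Pivot position: 6

After partitioning with pivot 26, the array becomes [9, 18, 23, 19, 9, 17, 26]. The pivot is placed at index 6. All elements to the left of the pivot are <= 26, and all elements to the right are > 26.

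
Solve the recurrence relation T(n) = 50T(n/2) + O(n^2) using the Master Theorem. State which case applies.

Master Theorem for T(n) = 50T(n/2) + O(n^2):

a = 50, b = 2, c = 2
log_b(a) = log_2(50) = 5.6439

Case 1: c = 2 < log_2(50) = 5.6439
T(n) = O(n^(log_2 50))

For T(n) = 50T(n/2) + O(n^2): log_2(50) = 5.6439. This is Case 1 of the Master Theorem (c < log_b(a), work dominated by leaves), giving O(n^(log_2 50)).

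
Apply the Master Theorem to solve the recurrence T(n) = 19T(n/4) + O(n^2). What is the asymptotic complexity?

Master Theorem for T(n) = 19T(n/4) + O(n^2):

a = 19, b = 4, c = 2
log_b(a) = log_4(19) = 2.1240

Case 1: c = 2 < log_4(19) = 2.1240
T(n) = O(n^(log_4 19))

For T(n) = 19T(n/4) + O(n^2): log_4(19) = 2.1240. This is Case 1 of the Master Theorem (c < log_b(a), work dominated by leaves), giving O(n^(log_4 19)).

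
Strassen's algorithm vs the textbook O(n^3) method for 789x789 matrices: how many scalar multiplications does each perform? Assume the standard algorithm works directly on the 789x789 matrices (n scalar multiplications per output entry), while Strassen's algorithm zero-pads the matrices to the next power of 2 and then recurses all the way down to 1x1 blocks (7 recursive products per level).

Matrix multiplication for 789x789 matrices:

Strassen's algorithm requires power-of-2 dimensions. Pad 789x789 to 1024x1024 (next power of 2).

Standard algorithm: 789^3 = 491169069 multiplications
Strassen's algorithm: 7^(log2(1024)) = 7^10 = 282475249 multiplications
Savings: 491169069 - 282475249 = 208693820 multiplications

Standard: 491169069 multiplications (789^3). Strassen: 282475249 multiplications (7^10, after padding to 1024x1024). Strassen reduces 8 recursive multiplications to 7 at each level.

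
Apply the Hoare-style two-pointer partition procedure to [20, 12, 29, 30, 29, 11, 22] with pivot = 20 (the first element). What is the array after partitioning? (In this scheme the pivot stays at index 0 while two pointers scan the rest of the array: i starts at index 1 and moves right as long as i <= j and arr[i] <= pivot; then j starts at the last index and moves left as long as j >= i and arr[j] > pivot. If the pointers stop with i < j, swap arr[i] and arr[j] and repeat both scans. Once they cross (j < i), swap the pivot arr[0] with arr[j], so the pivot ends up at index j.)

Hoare-style two-pointer partition with pivot = 20:

Initial array: [20, 12, 29, 30, 29, 11, 22]

Pointers start at i = 1, j = 6.
i stops at index 2 (arr[2]=29 > 20), j stops at index 5 (arr[5]=11 <= 20): swap arr[2] and arr[5], array becomes [20, 12, 11, 30, 29, 29, 22]
i ends at 3, j ends at 2: the pointers have crossed (j < i), so scanning stops.

Swap pivot arr[0] with arr[2] to place pivot at position 2: [11, 12, 20, 30, 29, 29, 22]
Pivot position: 2

After partitioning with pivot 20, the array becomes [11, 12, 20, 30, 29, 29, 22]. The pivot is placed at index 2. All elements to the left of the pivot are <= 20, and all elements to the right are > 20.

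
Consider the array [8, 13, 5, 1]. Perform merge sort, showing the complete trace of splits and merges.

Merge sort trace:

Split: [8, 13, 5, 1] -> [8, 13] and [5, 1]
  Split: [8, 13] -> [8] and [13]
  Merge: [8] + [13] -> [8, 13]
  Split: [5, 1] -> [5] and [1]
  Merge: [5] + [1] -> [1, 5]
Merge: [8, 13] + [1, 5] -> [1, 5, 8, 13]

Final sorted array: [1, 5, 8, 13]

The merge sort proceeds by recursively splitting the array and merging sorted halves.
After all merges, the sorted array is [1, 5, 8, 13].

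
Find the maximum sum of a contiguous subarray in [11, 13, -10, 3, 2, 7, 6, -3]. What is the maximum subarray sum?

Using Kadane's algorithm on [11, 13, -10, 3, 2, 7, 6, -3]:

Scanning through the array:
Position 1 (value 13): max_ending_here = 24, max_so_far = 24
Position 2 (value -10): max_ending_here = 14, max_so_far = 24
Position 3 (value 3): max_ending_here = 17, max_so_far = 24
Position 4 (value 2): max_ending_here = 19, max_so_far = 24
Position 5 (value 7): max_ending_here = 26, max_so_far = 26
Position 6 (value 6): max_ending_here = 32, max_so_far = 32
Position 7 (value -3): max_ending_here = 29, max_so_far = 32

Maximum subarray: [11, 13, -10, 3, 2, 7, 6]
Maximum sum: 32

The maximum subarray is [11, 13, -10, 3, 2, 7, 6] with sum 32. This subarray runs from index 0 to index 6.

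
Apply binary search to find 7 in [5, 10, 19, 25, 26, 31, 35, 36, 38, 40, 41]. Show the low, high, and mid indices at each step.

Binary search for 7 in [5, 10, 19, 25, 26, 31, 35, 36, 38, 40, 41]:

lo=0, hi=10, mid=5, arr[mid]=31 -> 31 > 7, search left half
lo=0, hi=4, mid=2, arr[mid]=19 -> 19 > 7, search left half
lo=0, hi=1, mid=0, arr[mid]=5 -> 5 < 7, search right half
lo=1, hi=1, mid=1, arr[mid]=10 -> 10 > 7, search left half
lo=1 > hi=0, target 7 not found

Binary search determines that 7 is not in the array after 4 comparisons. The search space was exhausted without finding the target.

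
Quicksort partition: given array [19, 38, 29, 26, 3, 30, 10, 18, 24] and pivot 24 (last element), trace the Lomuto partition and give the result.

Lomuto partition with pivot = 24:

Initial array: [19, 38, 29, 26, 3, 30, 10, 18, 24]

arr[0]=19 <= 24: swap with position 0, array becomes [19, 38, 29, 26, 3, 30, 10, 18, 24]
arr[1]=38 > 24: no swap
arr[2]=29 > 24: no swap
arr[3]=26 > 24: no swap
arr[4]=3 <= 24: swap with position 1, array becomes [19, 3, 29, 26, 38, 30, 10, 18, 24]
arr[5]=30 > 24: no swap
arr[6]=10 <= 24: swap with position 2, array becomes [19, 3, 10, 26, 38, 30, 29, 18, 24]
arr[7]=18 <= 24: swap with position 3, array becomes [19, 3, 10, 18, 38, 30, 29, 26, 24]

Place pivot at position 4: [19, 3, 10, 18, 24, 30, 29, 26, 38]
Pivot position: 4

After partitioning with pivot 24, the array becomes [19, 3, 10, 18, 24, 30, 29, 26, 38]. The pivot is placed at index 4. All elements to the left of the pivot are <= 24, and all elements to the right are > 24.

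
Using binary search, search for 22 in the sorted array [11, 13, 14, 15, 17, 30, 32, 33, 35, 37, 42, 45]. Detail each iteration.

Binary search for 22 in [11, 13, 14, 15, 17, 30, 32, 33, 35, 37, 42, 45]:

lo=0, hi=11, mid=5, arr[mid]=30 -> 30 > 22, search left half
lo=0, hi=4, mid=2, arr[mid]=14 -> 14 < 22, search right half
lo=3, hi=4, mid=3, arr[mid]=15 -> 15 < 22, search right half
lo=4, hi=4, mid=4, arr[mid]=17 -> 17 < 22, search right half
lo=5 > hi=4, target 22 not found

Binary search determines that 22 is not in the array after 4 comparisons. The search space was exhausted without finding the target.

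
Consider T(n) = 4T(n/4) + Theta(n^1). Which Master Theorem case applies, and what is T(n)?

Master Theorem for T(n) = 4T(n/4) + O(n^1):

a = 4, b = 4, c = 1
log_b(a) = log_4(4) = 1.0000

Case 2: c = 1 = log_4(4) = 1.0000
T(n) = O(n^1 log n) = O(n log n)

For T(n) = 4T(n/4) + O(n^1): log_4(4) = 1.0000. This is Case 2 of the Master Theorem (c = log_b(a), equal work at all levels), giving O(n log n).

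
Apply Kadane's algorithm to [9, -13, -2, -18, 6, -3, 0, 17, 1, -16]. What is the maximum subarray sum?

Using Kadane's algorithm on [9, -13, -2, -18, 6, -3, 0, 17, 1, -16]:

Scanning through the array:
Position 1 (value -13): max_ending_here = -4, max_so_far = 9
Position 2 (value -2): max_ending_here = -2, max_so_far = 9
Position 3 (value -18): max_ending_here = -18, max_so_far = 9
Position 4 (value 6): max_ending_here = 6, max_so_far = 9
Position 5 (value -3): max_ending_here = 3, max_so_far = 9
Position 6 (value 0): max_ending_here = 3, max_so_far = 9
Position 7 (value 17): max_ending_here = 20, max_so_far = 20
Position 8 (value 1): max_ending_here = 21, max_so_far = 21
Position 9 (value -16): max_ending_here = 5, max_so_far = 21

Maximum subarray: [6, -3, 0, 17, 1]
Maximum sum: 21

The maximum subarray is [6, -3, 0, 17, 1] with sum 21. This subarray runs from index 4 to index 8.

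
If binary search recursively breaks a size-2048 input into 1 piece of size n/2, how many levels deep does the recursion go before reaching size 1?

For divide and conquer with division factor 2:

Problem sizes at each level:
Level 0: 2048
Level 1: 1024
Level 2: 512
Level 3: 256
Level 4: 128
Level 5: 64
Level 6: 32
Level 7: 16
Level 8: 8
Level 9: 4
Level 10: 2
Level 11: 1

The root is level 0 and the size-1 base case is level 11 (the tree spans levels 0 through 11, i.e. 12 levels counting the root), so the depth is the number of divisions: log_2(2048) = 11

The recursion tree depth is log_2(2048) = 11. At each level, the problem size is divided by 2, so it takes 11 divisions to reduce to a base case of size 1. The algorithm makes 1 recursive call at each level.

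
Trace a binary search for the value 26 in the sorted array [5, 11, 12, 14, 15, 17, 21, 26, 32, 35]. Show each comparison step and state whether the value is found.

Binary search for 26 in [5, 11, 12, 14, 15, 17, 21, 26, 32, 35]:

lo=0, hi=9, mid=4, arr[mid]=15 -> 15 < 26, search right half
lo=5, hi=9, mid=7, arr[mid]=26 -> Found target at index 7!

Binary search finds 26 at index 7 after 2 comparisons. The search repeatedly halves the search space by comparing with the middle element.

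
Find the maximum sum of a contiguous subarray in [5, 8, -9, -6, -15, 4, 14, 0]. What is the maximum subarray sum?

Using Kadane's algorithm on [5, 8, -9, -6, -15, 4, 14, 0]:

Scanning through the array:
Position 1 (value 8): max_ending_here = 13, max_so_far = 13
Position 2 (value -9): max_ending_here = 4, max_so_far = 13
Position 3 (value -6): max_ending_here = -2, max_so_far = 13
Position 4 (value -15): max_ending_here = -15, max_so_far = 13
Position 5 (value 4): max_ending_here = 4, max_so_far = 13
Position 6 (value 14): max_ending_here = 18, max_so_far = 18
Position 7 (value 0): max_ending_here = 18, max_so_far = 18

Maximum subarray: [4, 14]
Maximum sum: 18

The maximum subarray is [4, 14] with sum 18. This subarray runs from index 5 to index 6.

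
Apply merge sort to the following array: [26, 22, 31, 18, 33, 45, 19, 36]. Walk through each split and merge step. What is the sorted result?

Merge sort trace:

Split: [26, 22, 31, 18, 33, 45, 19, 36] -> [26, 22, 31, 18] and [33, 45, 19, 36]
  Split: [26, 22, 31, 18] -> [26, 22] and [31, 18]
    Split: [26, 22] -> [26] and [22]
    Merge: [26] + [22] -> [22, 26]
    Split: [31, 18] -> [31] and [18]
    Merge: [31] + [18] -> [18, 31]
  Merge: [22, 26] + [18, 31] -> [18, 22, 26, 31]
  Split: [33, 45, 19, 36] -> [33, 45] and [19, 36]
    Split: [33, 45] -> [33] and [45]
    Merge: [33] + [45] -> [33, 45]
    Split: [19, 36] -> [19] and [36]
    Merge: [19] + [36] -> [19, 36]
  Merge: [33, 45] + [19, 36] -> [19, 33, 36, 45]
Merge: [18, 22, 26, 31] + [19, 33, 36, 45] -> [18, 19, 22, 26, 31, 33, 36, 45]

Final sorted array: [18, 19, 22, 26, 31, 33, 36, 45]

The merge sort proceeds by recursively splitting the array and merging sorted halves.
After all merges, the sorted array is [18, 19, 22, 26, 31, 33, 36, 45].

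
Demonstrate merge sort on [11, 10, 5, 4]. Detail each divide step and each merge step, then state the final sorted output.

Merge sort trace:

Split: [11, 10, 5, 4] -> [11, 10] and [5, 4]
  Split: [11, 10] -> [11] and [10]
  Merge: [11] + [10] -> [10, 11]
  Split: [5, 4] -> [5] and [4]
  Merge: [5] + [4] -> [4, 5]
Merge: [10, 11] + [4, 5] -> [4, 5, 10, 11]

Final sorted array: [4, 5, 10, 11]

The merge sort proceeds by recursively splitting the array and merging sorted halves.
After all merges, the sorted array is [4, 5, 10, 11].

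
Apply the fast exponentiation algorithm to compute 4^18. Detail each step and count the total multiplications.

Computing 4^18 by squaring (build up from 4^1; each line after the first costs one multiplication):

4^1 = 4
4^2 = (4^1)^2 = 4^2 = 16
4^4 = (4^2)^2 = 16^2 = 256
4^8 = (4^4)^2 = 256^2 = 65536
4^9 = 4 * 4^8 = 4 * 65536 = 262144
4^18 = (4^9)^2 = 262144^2 = 68719476736

Result: 68719476736
Multiplications needed: 5 (5 lines after 4^1)

4^18 = 68719476736. Using exponentiation by squaring, this requires 5 multiplications. The key idea: if the exponent is even, square the half-power; if odd, multiply by the base once.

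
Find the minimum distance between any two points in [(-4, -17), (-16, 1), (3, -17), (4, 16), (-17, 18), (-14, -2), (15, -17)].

Computing all pairwise distances among 7 points:

d((-4, -17), (-16, 1)) = 21.6333
d((-4, -17), (3, -17)) = 7.0
d((-4, -17), (4, 16)) = 33.9559
d((-4, -17), (-17, 18)) = 37.3363
d((-4, -17), (-14, -2)) = 18.0278
d((-4, -17), (15, -17)) = 19.0
d((-16, 1), (3, -17)) = 26.1725
d((-16, 1), (4, 16)) = 25.0
d((-16, 1), (-17, 18)) = 17.0294
d((-16, 1), (-14, -2)) = 3.6056 <-- minimum
d((-16, 1), (15, -17)) = 35.8469
d((3, -17), (4, 16)) = 33.0151
d((3, -17), (-17, 18)) = 40.3113
d((3, -17), (-14, -2)) = 22.6716
d((3, -17), (15, -17)) = 12.0
d((4, 16), (-17, 18)) = 21.095
d((4, 16), (-14, -2)) = 25.4558
d((4, 16), (15, -17)) = 34.7851
d((-17, 18), (-14, -2)) = 20.2237
d((-17, 18), (15, -17)) = 47.4236
d((-14, -2), (15, -17)) = 32.6497

Closest pair: (-16, 1) and (-14, -2) with distance 3.6056

The closest pair is (-16, 1) and (-14, -2) with Euclidean distance 3.6056. For 7 points, brute-force pairwise comparison is shown above. For large n, the divide-and-conquer algorithm (sort by x, recurse on halves, check the dividing strip) achieves O(n log n).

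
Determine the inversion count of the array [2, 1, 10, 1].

Finding inversions in [2, 1, 10, 1]:

(0, 1): arr[0]=2 > arr[1]=1
(0, 3): arr[0]=2 > arr[3]=1
(2, 3): arr[2]=10 > arr[3]=1

Total inversions: 3

The array has 3 inversion(s): (0,1), (0,3), (2,3). Each pair (i,j) satisfies i < j and arr[i] > arr[j].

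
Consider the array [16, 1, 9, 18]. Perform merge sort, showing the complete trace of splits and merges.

Merge sort trace:

Split: [16, 1, 9, 18] -> [16, 1] and [9, 18]
  Split: [16, 1] -> [16] and [1]
  Merge: [16] + [1] -> [1, 16]
  Split: [9, 18] -> [9] and [18]
  Merge: [9] + [18] -> [9, 18]
Merge: [1, 16] + [9, 18] -> [1, 9, 16, 18]

Final sorted array: [1, 9, 16, 18]

The merge sort proceeds by recursively splitting the array and merging sorted halves.
After all merges, the sorted array is [1, 9, 16, 18].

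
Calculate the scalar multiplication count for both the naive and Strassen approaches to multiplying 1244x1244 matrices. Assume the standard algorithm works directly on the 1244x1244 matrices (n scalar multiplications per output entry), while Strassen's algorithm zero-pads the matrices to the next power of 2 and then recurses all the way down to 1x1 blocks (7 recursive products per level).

Matrix multiplication for 1244x1244 matrices:

Strassen's algorithm requires power-of-2 dimensions. Pad 1244x1244 to 2048x2048 (next power of 2).

Standard algorithm: 1244^3 = 1925134784 multiplications
Strassen's algorithm: 7^(log2(2048)) = 7^11 = 1977326743 multiplications
Difference: 1925134784 - 1977326743 = -52191959 (Strassen uses MORE here due to padding overhead — for small or just-over-power-of-2 n, padding can outweigh the per-level savings)

Standard: 1925134784 multiplications (1244^3). Strassen: 1977326743 multiplications (7^11, after padding to 2048x2048). Strassen reduces 8 recursive multiplications to 7 at each level.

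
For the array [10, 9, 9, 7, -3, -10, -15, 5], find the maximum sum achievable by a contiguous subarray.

Using Kadane's algorithm on [10, 9, 9, 7, -3, -10, -15, 5]:

Scanning through the array:
Position 1 (value 9): max_ending_here = 19, max_so_far = 19
Position 2 (value 9): max_ending_here = 28, max_so_far = 28
Position 3 (value 7): max_ending_here = 35, max_so_far = 35
Position 4 (value -3): max_ending_here = 32, max_so_far = 35
Position 5 (value -10): max_ending_here = 22, max_so_far = 35
Position 6 (value -15): max_ending_here = 7, max_so_far = 35
Position 7 (value 5): max_ending_here = 12, max_so_far = 35

Maximum subarray: [10, 9, 9, 7]
Maximum sum: 35

The maximum subarray is [10, 9, 9, 7] with sum 35. This subarray runs from index 0 to index 3.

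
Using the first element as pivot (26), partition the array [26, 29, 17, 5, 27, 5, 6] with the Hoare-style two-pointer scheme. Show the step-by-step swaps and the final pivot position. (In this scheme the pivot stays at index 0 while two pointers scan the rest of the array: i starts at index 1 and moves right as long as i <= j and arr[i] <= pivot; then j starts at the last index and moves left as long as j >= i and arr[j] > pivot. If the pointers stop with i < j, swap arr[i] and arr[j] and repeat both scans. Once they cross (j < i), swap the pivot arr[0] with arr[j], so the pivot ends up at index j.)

Hoare-style two-pointer partition with pivot = 26:

Initial array: [26, 29, 17, 5, 27, 5, 6]

Pointers start at i = 1, j = 6.
i stops at index 1 (arr[1]=29 > 26), j stops at index 6 (arr[6]=6 <= 26): swap arr[1] and arr[6], array becomes [26, 6, 17, 5, 27, 5, 29]
i stops at index 4 (arr[4]=27 > 26), j stops at index 5 (arr[5]=5 <= 26): swap arr[4] and arr[5], array becomes [26, 6, 17, 5, 5, 27, 29]
i ends at 5, j ends at 4: the pointers have crossed (j < i), so scanning stops.

Swap pivot arr[0] with arr[4] to place pivot at position 4: [5, 6, 17, 5, 26, 27, 29]
Pivot position: 4

After partitioning with pivot 26, the array becomes [5, 6, 17, 5, 26, 27, 29]. The pivot is placed at index 4. All elements to the left of the pivot are <= 26, and all elements to the right are > 26.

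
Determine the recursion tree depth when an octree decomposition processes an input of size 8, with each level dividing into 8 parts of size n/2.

For divide and conquer with division factor 2:

Problem sizes at each level:
Level 0: 8
Level 1: 4
Level 2: 2
Level 3: 1

The root is level 0 and the size-1 base case is level 3 (the tree spans levels 0 through 3, i.e. 4 levels counting the root), so the depth is the number of divisions: log_2(8) = 3

The recursion tree depth is log_2(8) = 3. At each level, the problem size is divided by 2, so it takes 3 divisions to reduce to a base case of size 1. The algorithm makes 8 recursive calls at each level.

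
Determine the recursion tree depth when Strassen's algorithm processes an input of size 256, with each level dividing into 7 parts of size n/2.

For divide and conquer with division factor 2:

Problem sizes at each level:
Level 0: 256
Level 1: 128
Level 2: 64
Level 3: 32
Level 4: 16
Level 5: 8
Level 6: 4
Level 7: 2
Level 8: 1

The root is level 0 and the size-1 base case is level 8 (the tree spans levels 0 through 8, i.e. 9 levels counting the root), so the depth is the number of divisions: log_2(256) = 8

The recursion tree depth is log_2(256) = 8. At each level, the problem size is divided by 2, so it takes 8 divisions to reduce to a base case of size 1. The algorithm makes 7 recursive calls at each level.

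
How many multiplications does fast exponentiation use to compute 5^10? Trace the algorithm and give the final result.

Computing 5^10 by squaring (build up from 5^1; each line after the first costs one multiplication):

5^1 = 5
5^2 = (5^1)^2 = 5^2 = 25
5^4 = (5^2)^2 = 25^2 = 625
5^5 = 5 * 5^4 = 5 * 625 = 3125
5^10 = (5^5)^2 = 3125^2 = 9765625

Result: 9765625
Multiplications needed: 4 (4 lines after 5^1)

5^10 = 9765625. Using exponentiation by squaring, this requires 4 multiplications. The key idea: if the exponent is even, square the half-power; if odd, multiply by the base once.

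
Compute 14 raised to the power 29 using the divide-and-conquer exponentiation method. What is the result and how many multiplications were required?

Computing 14^29 by squaring (build up from 14^1; each line after the first costs one multiplication):

14^1 = 14
14^2 = (14^1)^2 = 14^2 = 196
14^3 = 14 * 14^2 = 14 * 196 = 2744
14^6 = (14^3)^2 = 2744^2 = 7529536
14^7 = 14 * 14^6 = 14 * 7529536 = 105413504
14^14 = (14^7)^2 = 105413504^2 = 11112006825558016
14^28 = (14^14)^2 = 11112006825558016^2 = 123476695691247935826229781856256
14^29 = 14 * 14^28 = 14 * 123476695691247935826229781856256 = 1728673739677471101567216945987584

Result: 1728673739677471101567216945987584
Multiplications needed: 7 (7 lines after 14^1)

14^29 = 1728673739677471101567216945987584. Using exponentiation by squaring, this requires 7 multiplications. The key idea: if the exponent is even, square the half-power; if odd, multiply by the base once.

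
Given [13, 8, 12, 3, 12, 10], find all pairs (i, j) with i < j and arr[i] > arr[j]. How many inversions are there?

Finding inversions in [13, 8, 12, 3, 12, 10]:

(0, 1): arr[0]=13 > arr[1]=8
(0, 2): arr[0]=13 > arr[2]=12
(0, 3): arr[0]=13 > arr[3]=3
(0, 4): arr[0]=13 > arr[4]=12
(0, 5): arr[0]=13 > arr[5]=10
(1, 3): arr[1]=8 > arr[3]=3
(2, 3): arr[2]=12 > arr[3]=3
(2, 5): arr[2]=12 > arr[5]=10
(4, 5): arr[4]=12 > arr[5]=10

Total inversions: 9

The array has 9 inversion(s): (0,1), (0,2), (0,3), (0,4), (0,5), (1,3), (2,3), (2,5), (4,5). Each pair (i,j) satisfies i < j and arr[i] > arr[j].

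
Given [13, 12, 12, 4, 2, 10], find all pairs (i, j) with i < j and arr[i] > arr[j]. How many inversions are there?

Finding inversions in [13, 12, 12, 4, 2, 10]:

(0, 1): arr[0]=13 > arr[1]=12
(0, 2): arr[0]=13 > arr[2]=12
(0, 3): arr[0]=13 > arr[3]=4
(0, 4): arr[0]=13 > arr[4]=2
(0, 5): arr[0]=13 > arr[5]=10
(1, 3): arr[1]=12 > arr[3]=4
(1, 4): arr[1]=12 > arr[4]=2
(1, 5): arr[1]=12 > arr[5]=10
(2, 3): arr[2]=12 > arr[3]=4
(2, 4): arr[2]=12 > arr[4]=2
(2, 5): arr[2]=12 > arr[5]=10
(3, 4): arr[3]=4 > arr[4]=2

Total inversions: 12

The array has 12 inversion(s): (0,1), (0,2), (0,3), (0,4), (0,5), (1,3), (1,4), (1,5), (2,3), (2,4), (2,5), (3,4). Each pair (i,j) satisfies i < j and arr[i] > arr[j].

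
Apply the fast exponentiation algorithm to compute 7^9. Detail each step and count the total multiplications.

Computing 7^9 by squaring (build up from 7^1; each line after the first costs one multiplication):

7^1 = 7
7^2 = (7^1)^2 = 7^2 = 49
7^4 = (7^2)^2 = 49^2 = 2401
7^8 = (7^4)^2 = 2401^2 = 5764801
7^9 = 7 * 7^8 = 7 * 5764801 = 40353607

Result: 40353607
Multiplications needed: 4 (4 lines after 7^1)

7^9 = 40353607. Using exponentiation by squaring, this requires 4 multiplications. The key idea: if the exponent is even, square the half-power; if odd, multiply by the base once.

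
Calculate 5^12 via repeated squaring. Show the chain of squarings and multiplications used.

Computing 5^12 by squaring (build up from 5^1; each line after the first costs one multiplication):

5^1 = 5
5^2 = (5^1)^2 = 5^2 = 25
5^3 = 5 * 5^2 = 5 * 25 = 125
5^6 = (5^3)^2 = 125^2 = 15625
5^12 = (5^6)^2 = 15625^2 = 244140625

Result: 244140625
Multiplications needed: 4 (4 lines after 5^1)

5^12 = 244140625. Using exponentiation by squaring, this requires 4 multiplications. The key idea: if the exponent is even, square the half-power; if odd, multiply by the base once.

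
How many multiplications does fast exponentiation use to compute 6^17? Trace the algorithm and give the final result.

Computing 6^17 by squaring (build up from 6^1; each line after the first costs one multiplication):

6^1 = 6
6^2 = (6^1)^2 = 6^2 = 36
6^4 = (6^2)^2 = 36^2 = 1296
6^8 = (6^4)^2 = 1296^2 = 1679616
6^16 = (6^8)^2 = 1679616^2 = 2821109907456
6^17 = 6 * 6^16 = 6 * 2821109907456 = 16926659444736

Result: 16926659444736
Multiplications needed: 5 (5 lines after 6^1)

6^17 = 16926659444736. Using exponentiation by squaring, this requires 5 multiplications. The key idea: if the exponent is even, square the half-power; if odd, multiply by the base once.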